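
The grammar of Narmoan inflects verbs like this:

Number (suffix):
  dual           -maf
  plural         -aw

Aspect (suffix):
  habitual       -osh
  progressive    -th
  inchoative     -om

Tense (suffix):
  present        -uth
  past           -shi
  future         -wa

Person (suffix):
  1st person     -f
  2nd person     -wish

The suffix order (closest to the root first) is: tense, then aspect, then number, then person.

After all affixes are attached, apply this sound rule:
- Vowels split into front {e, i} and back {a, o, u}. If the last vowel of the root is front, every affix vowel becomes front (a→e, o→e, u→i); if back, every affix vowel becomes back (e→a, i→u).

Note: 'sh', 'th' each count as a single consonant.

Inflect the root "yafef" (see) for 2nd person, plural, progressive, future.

Attach tense future -wa → yafefwa.
Attach aspect progressive -th → yafefwath.
Attach number plural -aw → yafefwathaw.
Attach person 2nd person -wish → yafefwathawwish.
Apply vowel harmony: yafefwathawwish → yafefwethewwish.

yafefwethewwish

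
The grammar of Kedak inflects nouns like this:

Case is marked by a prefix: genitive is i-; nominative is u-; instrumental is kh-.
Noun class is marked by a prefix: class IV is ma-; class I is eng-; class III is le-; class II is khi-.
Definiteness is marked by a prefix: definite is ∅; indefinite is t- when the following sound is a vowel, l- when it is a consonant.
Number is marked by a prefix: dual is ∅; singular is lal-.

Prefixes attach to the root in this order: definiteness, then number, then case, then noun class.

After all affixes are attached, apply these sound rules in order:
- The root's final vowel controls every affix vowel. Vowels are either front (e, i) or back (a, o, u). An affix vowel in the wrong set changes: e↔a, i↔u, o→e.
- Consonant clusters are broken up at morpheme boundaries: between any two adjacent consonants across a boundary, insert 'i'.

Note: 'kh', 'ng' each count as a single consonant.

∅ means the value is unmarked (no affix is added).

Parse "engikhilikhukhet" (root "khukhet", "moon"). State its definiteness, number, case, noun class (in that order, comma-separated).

Segment: eng-kh-l-khukhet.
definiteness: t/l- → indefinite.
number: ∅ → dual.
case: kh- → instrumental.
noun class: eng- → class I.

indefinite, dual, instrumental, class I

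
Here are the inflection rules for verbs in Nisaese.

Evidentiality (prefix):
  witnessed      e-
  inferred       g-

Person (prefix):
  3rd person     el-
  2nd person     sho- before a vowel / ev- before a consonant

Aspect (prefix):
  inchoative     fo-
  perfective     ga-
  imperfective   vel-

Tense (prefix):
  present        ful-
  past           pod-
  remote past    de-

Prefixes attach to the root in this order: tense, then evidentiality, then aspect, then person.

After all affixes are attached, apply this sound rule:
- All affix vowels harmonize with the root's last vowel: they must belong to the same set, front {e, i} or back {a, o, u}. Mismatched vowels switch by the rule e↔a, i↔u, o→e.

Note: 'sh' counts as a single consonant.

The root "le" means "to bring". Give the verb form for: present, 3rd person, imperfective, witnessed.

Attach tense present ful- → fulle.
Attach evidentiality witnessed e- → efulle.
Attach aspect imperfective vel- → velefulle.
Attach person 3rd person el- → elvelefulle.
Apply vowel harmony: elvelefulle → elvelefille.

elvelefille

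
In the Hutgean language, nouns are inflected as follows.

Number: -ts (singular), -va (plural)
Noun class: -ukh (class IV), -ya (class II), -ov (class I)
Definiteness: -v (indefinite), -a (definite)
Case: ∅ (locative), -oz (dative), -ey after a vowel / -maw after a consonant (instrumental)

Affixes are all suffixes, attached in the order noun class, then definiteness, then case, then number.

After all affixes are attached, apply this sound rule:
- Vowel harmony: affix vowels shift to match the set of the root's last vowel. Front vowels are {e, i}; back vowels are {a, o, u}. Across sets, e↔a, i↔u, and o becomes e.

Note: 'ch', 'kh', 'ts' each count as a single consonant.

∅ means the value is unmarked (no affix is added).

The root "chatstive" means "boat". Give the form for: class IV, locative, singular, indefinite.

chatstiveikhvts

Attach noun class class IV -ukh → chatstiveukh.
Attach definiteness indefinite -v → chatstiveukhv.
case = locative: zero marking, form stays chatstiveukhv.
Attach number singular -ts → chatstiveukhvts.
Apply vowel harmony: chatstiveukhvts → chatstiveikhvts.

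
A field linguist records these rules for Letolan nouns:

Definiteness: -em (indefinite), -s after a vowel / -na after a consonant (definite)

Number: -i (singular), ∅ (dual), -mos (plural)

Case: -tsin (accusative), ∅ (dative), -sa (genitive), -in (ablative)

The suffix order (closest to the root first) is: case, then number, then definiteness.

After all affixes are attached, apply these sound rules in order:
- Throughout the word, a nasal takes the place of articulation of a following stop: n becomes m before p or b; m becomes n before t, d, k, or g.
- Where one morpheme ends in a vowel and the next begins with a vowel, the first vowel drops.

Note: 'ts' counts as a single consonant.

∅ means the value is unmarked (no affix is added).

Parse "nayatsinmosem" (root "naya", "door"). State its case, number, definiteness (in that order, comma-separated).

accusative, plural, indefinite

Segment: naya-tsin-mos-em.
case: -tsin → accusative.
number: -mos → plural.
definiteness: -em → indefinite.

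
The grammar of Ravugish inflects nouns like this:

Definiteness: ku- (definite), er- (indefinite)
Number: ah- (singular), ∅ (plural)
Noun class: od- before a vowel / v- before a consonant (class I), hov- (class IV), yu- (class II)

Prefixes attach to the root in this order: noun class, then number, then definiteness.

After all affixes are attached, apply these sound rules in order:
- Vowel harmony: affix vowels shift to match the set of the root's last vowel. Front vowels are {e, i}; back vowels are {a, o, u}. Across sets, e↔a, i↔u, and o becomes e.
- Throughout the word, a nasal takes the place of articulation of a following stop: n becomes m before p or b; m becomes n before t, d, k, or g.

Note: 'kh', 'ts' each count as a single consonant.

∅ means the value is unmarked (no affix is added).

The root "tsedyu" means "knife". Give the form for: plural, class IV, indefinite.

Attach noun class class IV hov- → hovtsedyu.
number = plural: zero marking, form stays hovtsedyu.
Attach definiteness indefinite er- → erhovtsedyu.
Apply vowel harmony: erhovtsedyu → arhovtsedyu.
Nasal assimilation: no change.

arhovtsedyu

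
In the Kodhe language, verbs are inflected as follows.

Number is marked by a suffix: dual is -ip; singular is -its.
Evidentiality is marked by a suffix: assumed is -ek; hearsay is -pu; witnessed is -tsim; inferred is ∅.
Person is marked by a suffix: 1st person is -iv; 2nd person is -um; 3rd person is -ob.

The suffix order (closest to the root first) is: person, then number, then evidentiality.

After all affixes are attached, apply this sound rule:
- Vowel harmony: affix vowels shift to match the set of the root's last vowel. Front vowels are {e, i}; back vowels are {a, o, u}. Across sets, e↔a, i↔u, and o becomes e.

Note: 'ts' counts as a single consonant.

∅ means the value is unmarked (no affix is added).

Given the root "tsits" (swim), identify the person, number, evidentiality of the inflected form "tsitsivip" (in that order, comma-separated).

Segment: tsits-iv-ip.
person: -iv → 1st person.
number: -ip → dual.
evidentiality: ∅ → inferred.

1st person, dual, inferred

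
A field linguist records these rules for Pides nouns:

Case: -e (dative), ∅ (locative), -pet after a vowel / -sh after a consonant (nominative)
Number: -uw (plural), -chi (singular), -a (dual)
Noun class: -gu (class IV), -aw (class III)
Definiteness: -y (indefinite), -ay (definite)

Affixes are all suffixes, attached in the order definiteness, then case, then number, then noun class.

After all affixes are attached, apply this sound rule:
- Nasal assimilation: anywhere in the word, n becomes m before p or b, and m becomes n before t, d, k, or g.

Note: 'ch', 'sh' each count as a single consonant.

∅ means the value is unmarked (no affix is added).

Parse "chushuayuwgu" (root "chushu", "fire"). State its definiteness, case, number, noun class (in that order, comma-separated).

Segment: chushu-ay-uw-gu.
definiteness: -ay → definite.
case: ∅ → locative.
number: -uw → plural.
noun class: -gu → class IV.

definite, locative, plural, class IV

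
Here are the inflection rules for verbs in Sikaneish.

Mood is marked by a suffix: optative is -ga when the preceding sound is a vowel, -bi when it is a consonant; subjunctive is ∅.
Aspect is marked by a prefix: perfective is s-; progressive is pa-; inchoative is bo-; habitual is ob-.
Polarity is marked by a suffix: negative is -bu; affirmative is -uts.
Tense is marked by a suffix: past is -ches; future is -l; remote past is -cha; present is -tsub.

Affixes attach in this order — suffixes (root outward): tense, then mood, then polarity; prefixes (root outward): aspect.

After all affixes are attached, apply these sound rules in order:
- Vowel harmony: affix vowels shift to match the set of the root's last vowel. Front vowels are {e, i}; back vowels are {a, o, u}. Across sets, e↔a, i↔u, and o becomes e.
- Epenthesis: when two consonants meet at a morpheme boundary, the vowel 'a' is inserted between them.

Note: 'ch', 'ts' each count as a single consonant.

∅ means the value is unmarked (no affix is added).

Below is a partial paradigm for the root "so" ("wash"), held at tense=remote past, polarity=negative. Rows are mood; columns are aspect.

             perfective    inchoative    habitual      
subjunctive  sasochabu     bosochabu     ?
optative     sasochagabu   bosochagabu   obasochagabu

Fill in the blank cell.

Attach aspect habitual ob- → obso.
Attach tense remote past -cha → obsocha.
mood = subjunctive: zero marking, form stays obsocha.
Attach polarity negative -bu → obsochabu.
Vowel harmony: no change.
Apply epenthesis: obsochabu → obasochabu.

obasochabu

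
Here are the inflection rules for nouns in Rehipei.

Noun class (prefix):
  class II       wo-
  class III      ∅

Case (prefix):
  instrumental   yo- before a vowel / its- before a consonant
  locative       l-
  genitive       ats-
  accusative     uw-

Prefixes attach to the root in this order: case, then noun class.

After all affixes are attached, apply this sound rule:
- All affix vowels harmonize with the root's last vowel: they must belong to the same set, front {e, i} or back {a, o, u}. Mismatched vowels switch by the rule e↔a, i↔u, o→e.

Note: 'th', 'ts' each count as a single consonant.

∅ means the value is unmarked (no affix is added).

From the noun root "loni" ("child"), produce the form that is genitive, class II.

weetsloni

Attach case genitive ats- → atsloni.
Attach noun class class II wo- → woatsloni.
Apply vowel harmony: woatsloni → weetsloni.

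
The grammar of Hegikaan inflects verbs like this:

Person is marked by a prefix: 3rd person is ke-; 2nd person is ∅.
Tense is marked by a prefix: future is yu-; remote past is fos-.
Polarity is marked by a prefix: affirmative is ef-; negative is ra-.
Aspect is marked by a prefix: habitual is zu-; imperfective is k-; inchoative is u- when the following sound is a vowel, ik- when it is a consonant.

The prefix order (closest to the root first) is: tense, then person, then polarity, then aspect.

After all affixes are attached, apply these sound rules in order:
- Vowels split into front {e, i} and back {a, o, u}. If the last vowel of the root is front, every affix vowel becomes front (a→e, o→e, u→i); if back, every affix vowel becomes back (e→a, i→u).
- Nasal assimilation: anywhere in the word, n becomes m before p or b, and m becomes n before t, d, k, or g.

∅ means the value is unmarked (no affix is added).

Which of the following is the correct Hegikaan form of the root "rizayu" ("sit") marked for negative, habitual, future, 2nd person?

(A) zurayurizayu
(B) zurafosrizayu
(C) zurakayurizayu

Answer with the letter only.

Attach tense future yu- → yurizayu.
person = 2nd person: zero marking, form stays yurizayu.
Attach polarity negative ra- → rayurizayu.
Attach aspect habitual zu- → zurayurizayu.
Vowel harmony: no change.
Nasal assimilation: no change.
So the correct form is zurayurizayu, option (A).
(C) zurakayurizayu is wrong: it uses 3rd person instead of 2nd person for person.
(B) zurafosrizayu is wrong: it uses remote past instead of future for tense.

A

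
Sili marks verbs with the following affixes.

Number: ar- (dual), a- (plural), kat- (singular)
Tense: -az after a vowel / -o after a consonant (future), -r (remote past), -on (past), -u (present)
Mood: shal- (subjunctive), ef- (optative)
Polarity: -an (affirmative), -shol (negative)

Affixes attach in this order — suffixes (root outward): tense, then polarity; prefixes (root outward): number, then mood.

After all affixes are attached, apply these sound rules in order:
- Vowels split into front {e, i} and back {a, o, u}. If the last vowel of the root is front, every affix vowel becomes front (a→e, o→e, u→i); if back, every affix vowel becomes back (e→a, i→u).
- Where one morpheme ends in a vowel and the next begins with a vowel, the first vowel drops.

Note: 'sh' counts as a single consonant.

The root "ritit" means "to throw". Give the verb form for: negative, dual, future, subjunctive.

shelerrititeshel

Attach number dual ar- → arritit.
Attach mood subjunctive shal- → shalarritit.
Attach tense future -o (after consonant 't') → shalarritito.
Attach polarity negative -shol → shalarrititoshol.
Apply vowel harmony: shalarrititoshol → shelerrititeshel.
Vowel deletion: no change.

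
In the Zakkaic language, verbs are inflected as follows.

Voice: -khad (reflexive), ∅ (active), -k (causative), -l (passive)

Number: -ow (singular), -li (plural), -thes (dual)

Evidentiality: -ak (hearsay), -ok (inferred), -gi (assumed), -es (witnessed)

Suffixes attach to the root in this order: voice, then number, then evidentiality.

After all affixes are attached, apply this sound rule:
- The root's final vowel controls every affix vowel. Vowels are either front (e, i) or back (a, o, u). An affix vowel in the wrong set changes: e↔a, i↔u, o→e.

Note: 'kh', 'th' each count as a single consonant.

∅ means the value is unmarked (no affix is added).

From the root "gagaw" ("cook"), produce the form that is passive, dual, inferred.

Attach voice passive -l → gagawl.
Attach number dual -thes → gagawlthes.
Attach evidentiality inferred -ok → gagawlthesok.
Apply vowel harmony: gagawlthesok → gagawlthasok.

gagawlthasok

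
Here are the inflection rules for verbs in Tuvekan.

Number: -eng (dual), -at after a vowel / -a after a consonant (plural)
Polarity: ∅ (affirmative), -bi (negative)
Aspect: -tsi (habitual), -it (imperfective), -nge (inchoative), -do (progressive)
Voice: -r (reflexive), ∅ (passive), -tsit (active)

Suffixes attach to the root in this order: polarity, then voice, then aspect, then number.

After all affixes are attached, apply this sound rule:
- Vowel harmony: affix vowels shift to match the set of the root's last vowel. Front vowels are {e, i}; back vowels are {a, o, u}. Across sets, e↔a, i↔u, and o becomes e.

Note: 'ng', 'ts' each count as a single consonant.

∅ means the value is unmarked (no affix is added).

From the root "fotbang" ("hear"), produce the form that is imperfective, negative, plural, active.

fotbangbutsututa

Attach polarity negative -bi → fotbangbi.
Attach voice active -tsit → fotbangbitsit.
Attach aspect imperfective -it → fotbangbitsitit.
Attach number plural -a (after consonant 't') → fotbangbitsitita.
Apply vowel harmony: fotbangbitsitita → fotbangbutsututa.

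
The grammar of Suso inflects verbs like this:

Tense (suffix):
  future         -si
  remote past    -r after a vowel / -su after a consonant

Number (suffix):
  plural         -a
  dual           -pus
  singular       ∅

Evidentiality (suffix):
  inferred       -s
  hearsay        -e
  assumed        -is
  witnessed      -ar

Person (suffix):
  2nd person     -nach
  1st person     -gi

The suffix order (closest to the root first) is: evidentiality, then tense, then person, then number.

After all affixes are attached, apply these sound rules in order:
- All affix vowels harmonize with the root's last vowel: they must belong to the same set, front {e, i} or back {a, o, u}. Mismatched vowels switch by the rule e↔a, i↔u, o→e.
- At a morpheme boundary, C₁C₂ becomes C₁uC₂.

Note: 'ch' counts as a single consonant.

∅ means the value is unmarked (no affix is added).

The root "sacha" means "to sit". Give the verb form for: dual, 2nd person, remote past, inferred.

Attach evidentiality inferred -s → sachas.
Attach tense remote past -su (after consonant 's') → sachassu.
Attach person 2nd person -nach → sachassunach.
Attach number dual -pus → sachassunachpus.
Vowel harmony: no change.
Apply epenthesis: sachassunachpus → sachasusunachupus.

sachasusunachupus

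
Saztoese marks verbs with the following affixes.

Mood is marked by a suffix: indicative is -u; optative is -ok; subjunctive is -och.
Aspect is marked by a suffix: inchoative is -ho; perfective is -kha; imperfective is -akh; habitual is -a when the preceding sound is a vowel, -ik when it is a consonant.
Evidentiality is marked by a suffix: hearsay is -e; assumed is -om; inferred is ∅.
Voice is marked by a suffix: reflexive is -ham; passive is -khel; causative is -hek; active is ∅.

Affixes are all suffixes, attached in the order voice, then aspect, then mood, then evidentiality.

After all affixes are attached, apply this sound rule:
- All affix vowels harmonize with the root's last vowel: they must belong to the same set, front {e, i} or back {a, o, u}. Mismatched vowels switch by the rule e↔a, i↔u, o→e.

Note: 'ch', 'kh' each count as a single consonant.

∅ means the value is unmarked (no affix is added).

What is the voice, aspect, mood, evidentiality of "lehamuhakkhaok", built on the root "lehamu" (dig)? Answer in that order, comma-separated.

causative, perfective, optative, inferred

Segment: lehamu-hek-kha-ok.
voice: -hek → causative.
aspect: -kha → perfective.
mood: -ok → optative.
evidentiality: ∅ → inferred.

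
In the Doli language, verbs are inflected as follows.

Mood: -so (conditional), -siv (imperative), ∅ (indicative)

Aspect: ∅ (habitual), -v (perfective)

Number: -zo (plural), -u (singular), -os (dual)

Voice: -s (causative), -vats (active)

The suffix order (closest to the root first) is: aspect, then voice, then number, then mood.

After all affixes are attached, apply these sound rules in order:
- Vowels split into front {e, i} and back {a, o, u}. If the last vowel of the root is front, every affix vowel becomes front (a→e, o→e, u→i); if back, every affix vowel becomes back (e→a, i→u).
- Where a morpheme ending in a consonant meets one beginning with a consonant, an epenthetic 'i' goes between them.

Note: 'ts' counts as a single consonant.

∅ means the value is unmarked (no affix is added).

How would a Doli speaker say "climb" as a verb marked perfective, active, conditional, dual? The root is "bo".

Attach aspect perfective -v → bov.
Attach voice active -vats → bovvats.
Attach number dual -os → bovvatsos.
Attach mood conditional -so → bovvatsosso.
Vowel harmony: no change.
Apply epenthesis: bovvatsosso → bovivatsosiso.

bovivatsosiso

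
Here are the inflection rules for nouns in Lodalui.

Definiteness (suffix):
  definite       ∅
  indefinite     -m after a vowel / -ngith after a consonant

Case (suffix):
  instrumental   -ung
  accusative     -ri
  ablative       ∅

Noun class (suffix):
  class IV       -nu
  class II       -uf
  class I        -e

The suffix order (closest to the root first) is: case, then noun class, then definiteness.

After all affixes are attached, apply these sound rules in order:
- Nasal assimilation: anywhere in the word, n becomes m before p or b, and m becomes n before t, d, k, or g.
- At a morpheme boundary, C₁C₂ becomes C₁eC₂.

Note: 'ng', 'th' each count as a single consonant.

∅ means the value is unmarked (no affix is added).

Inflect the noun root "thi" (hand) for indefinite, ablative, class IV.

case = ablative: zero marking, form stays thi.
Attach noun class class IV -nu → thinu.
Attach definiteness indefinite -m (after vowel 'u') → thinum.
Nasal assimilation: no change.
Epenthesis: no change.

thinum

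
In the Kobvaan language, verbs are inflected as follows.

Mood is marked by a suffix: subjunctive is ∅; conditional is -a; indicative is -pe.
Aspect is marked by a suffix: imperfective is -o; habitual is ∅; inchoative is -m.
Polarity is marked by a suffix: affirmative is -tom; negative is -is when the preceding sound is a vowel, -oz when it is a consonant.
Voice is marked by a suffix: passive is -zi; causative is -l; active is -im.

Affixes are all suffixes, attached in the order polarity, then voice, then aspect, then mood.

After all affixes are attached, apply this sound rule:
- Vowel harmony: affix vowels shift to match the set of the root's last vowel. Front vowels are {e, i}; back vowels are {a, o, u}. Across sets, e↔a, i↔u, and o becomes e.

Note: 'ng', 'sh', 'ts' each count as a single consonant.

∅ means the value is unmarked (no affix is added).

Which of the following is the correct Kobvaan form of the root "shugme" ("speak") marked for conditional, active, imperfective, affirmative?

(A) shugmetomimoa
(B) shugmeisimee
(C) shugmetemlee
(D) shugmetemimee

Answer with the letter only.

Attach polarity affirmative -tom → shugmetom.
Attach voice active -im → shugmetomim.
Attach aspect imperfective -o → shugmetomimo.
Attach mood conditional -a → shugmetomimoa.
Apply vowel harmony: shugmetomimoa → shugmetemimee.
So the correct form is shugmetemimee, option (D).
(B) shugmeisimee is wrong: it uses negative instead of affirmative for polarity.
(A) shugmetomimoa is wrong: it fails to apply the sound rule(s).
(C) shugmetemlee is wrong: it uses causative instead of active for voice.

D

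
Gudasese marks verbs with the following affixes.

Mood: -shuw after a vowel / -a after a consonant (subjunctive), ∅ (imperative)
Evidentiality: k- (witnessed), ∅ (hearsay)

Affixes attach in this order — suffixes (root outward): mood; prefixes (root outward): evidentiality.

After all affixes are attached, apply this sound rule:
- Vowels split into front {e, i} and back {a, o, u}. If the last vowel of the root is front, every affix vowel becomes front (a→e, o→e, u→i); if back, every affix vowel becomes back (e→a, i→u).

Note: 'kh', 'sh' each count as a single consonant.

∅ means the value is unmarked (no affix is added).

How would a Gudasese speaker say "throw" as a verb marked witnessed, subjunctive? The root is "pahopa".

kpahopashuw

Attach mood subjunctive -shuw (after vowel 'a') → pahopashuw.
Attach evidentiality witnessed k- → kpahopashuw.
Vowel harmony: no change.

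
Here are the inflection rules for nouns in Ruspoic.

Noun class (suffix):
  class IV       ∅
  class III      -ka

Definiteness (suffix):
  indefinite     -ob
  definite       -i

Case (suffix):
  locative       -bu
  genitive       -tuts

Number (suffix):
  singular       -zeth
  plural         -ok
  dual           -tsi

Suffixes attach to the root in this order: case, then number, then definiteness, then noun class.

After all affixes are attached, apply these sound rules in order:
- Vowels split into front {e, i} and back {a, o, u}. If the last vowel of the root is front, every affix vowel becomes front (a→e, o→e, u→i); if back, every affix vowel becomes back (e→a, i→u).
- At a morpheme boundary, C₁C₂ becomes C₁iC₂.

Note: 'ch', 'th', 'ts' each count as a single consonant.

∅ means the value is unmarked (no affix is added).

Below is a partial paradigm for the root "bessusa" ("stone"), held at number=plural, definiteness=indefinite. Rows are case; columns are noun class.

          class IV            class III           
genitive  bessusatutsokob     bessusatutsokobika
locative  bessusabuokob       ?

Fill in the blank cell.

Attach case locative -bu → bessusabu.
Attach number plural -ok → bessusabuok.
Attach definiteness indefinite -ob → bessusabuokob.
Attach noun class class III -ka → bessusabuokobka.
Vowel harmony: no change.
Apply epenthesis: bessusabuokobka → bessusabuokobika.

bessusabuokobika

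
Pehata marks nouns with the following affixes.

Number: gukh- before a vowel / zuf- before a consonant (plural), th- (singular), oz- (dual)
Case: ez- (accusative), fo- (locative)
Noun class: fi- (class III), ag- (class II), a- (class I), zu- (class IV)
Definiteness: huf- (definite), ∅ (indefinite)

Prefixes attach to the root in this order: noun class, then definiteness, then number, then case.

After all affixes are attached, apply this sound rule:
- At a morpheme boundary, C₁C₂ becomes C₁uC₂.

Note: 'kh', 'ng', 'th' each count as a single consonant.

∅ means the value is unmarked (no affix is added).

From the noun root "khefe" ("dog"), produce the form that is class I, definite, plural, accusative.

Attach noun class class I a- → akhefe.
Attach definiteness definite huf- → hufakhefe.
Attach number plural zuf- (before consonant 'h') → zufhufakhefe.
Attach case accusative ez- → ezzufhufakhefe.
Apply epenthesis: ezzufhufakhefe → ezuzufuhufakhefe.

ezuzufuhufakhefe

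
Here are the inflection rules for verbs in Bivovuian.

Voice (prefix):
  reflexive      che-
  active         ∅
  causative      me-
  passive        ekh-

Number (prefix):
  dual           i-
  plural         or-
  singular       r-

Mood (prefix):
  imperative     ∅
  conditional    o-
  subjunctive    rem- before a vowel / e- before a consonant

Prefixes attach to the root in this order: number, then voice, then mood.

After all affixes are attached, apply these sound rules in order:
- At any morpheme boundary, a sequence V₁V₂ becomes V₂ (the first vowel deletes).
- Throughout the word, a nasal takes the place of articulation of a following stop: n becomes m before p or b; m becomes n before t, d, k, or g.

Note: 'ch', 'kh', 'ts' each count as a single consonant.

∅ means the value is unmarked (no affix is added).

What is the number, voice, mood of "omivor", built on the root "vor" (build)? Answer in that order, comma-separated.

dual, causative, conditional

Segment: o-me-i-vor.
number: i- → dual.
voice: me- → causative.
mood: o- → conditional.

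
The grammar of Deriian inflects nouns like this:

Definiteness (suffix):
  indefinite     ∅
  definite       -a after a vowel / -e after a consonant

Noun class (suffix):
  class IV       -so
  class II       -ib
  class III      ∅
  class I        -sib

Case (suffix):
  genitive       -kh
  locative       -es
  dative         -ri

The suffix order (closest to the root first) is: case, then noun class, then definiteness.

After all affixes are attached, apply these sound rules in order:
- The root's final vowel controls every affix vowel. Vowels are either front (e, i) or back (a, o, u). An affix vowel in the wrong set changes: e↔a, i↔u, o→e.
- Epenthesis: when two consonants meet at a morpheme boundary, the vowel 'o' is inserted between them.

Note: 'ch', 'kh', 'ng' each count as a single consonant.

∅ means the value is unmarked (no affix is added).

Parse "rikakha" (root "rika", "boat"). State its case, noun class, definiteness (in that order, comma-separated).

Segment: rika-kh-e.
case: -kh → genitive.
noun class: ∅ → class III.
definiteness: -a/e → definite.

genitive, class III, definite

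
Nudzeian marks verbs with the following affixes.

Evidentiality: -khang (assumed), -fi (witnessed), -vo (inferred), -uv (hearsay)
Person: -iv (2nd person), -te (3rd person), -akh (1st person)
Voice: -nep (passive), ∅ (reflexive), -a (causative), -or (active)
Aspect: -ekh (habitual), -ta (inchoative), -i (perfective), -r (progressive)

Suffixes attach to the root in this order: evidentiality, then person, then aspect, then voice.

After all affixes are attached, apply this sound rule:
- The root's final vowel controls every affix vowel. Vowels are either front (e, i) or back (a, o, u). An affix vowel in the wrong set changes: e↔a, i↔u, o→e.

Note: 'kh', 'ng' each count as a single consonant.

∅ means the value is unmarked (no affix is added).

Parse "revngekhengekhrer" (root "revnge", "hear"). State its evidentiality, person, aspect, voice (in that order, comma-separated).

Segment: revnge-khang-akh-r-or.
evidentiality: -khang → assumed.
person: -akh → 1st person.
aspect: -r → progressive.
voice: -or → active.

assumed, 1st person, progressive, active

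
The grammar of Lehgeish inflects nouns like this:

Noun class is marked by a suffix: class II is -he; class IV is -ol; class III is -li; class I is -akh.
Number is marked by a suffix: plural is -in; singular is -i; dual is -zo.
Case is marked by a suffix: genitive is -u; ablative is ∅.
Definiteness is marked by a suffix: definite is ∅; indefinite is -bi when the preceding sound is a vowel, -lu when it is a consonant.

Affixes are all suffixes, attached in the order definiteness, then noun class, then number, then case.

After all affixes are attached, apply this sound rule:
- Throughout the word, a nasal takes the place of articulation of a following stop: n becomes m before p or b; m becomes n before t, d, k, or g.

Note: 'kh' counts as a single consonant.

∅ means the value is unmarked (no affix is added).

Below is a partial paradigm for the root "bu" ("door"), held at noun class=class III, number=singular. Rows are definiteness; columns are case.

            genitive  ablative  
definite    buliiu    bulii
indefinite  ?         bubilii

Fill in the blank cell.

Attach definiteness indefinite -bi (after vowel 'u') → bubi.
Attach noun class class III -li → bubili.
Attach number singular -i → bubilii.
Attach case genitive -u → bubiliiu.
Nasal assimilation: no change.

bubiliiu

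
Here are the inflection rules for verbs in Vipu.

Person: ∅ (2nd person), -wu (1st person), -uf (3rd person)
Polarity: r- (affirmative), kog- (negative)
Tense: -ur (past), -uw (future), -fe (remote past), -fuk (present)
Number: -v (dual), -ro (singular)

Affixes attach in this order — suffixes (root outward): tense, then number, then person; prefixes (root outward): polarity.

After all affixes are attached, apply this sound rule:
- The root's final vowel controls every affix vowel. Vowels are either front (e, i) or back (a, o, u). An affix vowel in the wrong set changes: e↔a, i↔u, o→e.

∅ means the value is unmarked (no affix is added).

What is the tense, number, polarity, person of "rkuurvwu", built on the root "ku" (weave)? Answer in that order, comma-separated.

past, dual, affirmative, 1st person

Segment: r-ku-ur-v-wu.
tense: -ur → past.
number: -v → dual.
polarity: r- → affirmative.
person: -wu → 1st person.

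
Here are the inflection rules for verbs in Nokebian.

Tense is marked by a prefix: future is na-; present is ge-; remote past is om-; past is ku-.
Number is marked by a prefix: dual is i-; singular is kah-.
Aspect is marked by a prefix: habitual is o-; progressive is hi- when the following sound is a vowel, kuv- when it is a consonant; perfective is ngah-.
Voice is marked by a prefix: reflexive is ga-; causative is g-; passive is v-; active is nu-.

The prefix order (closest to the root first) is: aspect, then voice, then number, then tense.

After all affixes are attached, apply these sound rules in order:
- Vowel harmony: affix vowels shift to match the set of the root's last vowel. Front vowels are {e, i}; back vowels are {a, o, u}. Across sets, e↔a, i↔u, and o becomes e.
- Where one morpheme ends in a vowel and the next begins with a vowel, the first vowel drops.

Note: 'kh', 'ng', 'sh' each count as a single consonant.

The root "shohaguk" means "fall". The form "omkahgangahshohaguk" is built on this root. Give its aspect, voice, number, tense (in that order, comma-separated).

perfective, reflexive, singular, remote past

Segment: om-kah-ga-ngah-shohaguk.
aspect: ngah- → perfective.
voice: ga- → reflexive.
number: kah- → singular.
tense: om- → remote past.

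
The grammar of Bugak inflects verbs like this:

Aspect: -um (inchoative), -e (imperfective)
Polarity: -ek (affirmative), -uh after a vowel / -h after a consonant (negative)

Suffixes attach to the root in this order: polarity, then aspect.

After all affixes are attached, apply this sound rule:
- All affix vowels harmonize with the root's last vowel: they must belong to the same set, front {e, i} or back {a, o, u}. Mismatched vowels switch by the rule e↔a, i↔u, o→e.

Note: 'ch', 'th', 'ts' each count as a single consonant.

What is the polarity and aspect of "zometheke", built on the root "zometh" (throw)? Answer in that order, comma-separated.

affirmative, imperfective

Segment: zometh-ek-e.
polarity: -ek → affirmative.
aspect: -e → imperfective.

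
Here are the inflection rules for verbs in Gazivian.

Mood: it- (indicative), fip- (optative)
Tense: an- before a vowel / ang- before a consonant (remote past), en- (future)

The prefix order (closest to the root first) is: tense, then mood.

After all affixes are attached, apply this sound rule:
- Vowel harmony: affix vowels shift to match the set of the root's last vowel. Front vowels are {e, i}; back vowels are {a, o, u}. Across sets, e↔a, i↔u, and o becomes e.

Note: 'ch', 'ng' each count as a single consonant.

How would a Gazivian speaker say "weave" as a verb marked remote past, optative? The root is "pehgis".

Attach tense remote past ang- (before consonant 'p') → angpehgis.
Attach mood optative fip- → fipangpehgis.
Apply vowel harmony: fipangpehgis → fipengpehgis.

fipengpehgis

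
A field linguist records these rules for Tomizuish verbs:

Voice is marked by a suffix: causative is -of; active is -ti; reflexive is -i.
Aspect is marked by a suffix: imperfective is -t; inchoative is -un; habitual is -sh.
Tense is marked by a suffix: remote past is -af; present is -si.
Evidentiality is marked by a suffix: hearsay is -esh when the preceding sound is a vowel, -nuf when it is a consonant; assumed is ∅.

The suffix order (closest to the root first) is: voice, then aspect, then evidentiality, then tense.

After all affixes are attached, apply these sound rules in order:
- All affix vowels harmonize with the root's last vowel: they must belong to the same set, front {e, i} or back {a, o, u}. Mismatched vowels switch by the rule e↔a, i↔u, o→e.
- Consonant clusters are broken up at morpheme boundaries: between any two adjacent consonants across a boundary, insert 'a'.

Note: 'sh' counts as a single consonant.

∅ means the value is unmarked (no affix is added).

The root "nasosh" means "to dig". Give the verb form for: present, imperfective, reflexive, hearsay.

Attach voice reflexive -i → nasoshi.
Attach aspect imperfective -t → nasoshit.
Attach evidentiality hearsay -nuf (after consonant 't') → nasoshitnuf.
Attach tense present -si → nasoshitnufsi.
Apply vowel harmony: nasoshitnufsi → nasoshutnufsu.
Apply epenthesis: nasoshutnufsu → nasoshutanufasu.

nasoshutanufasu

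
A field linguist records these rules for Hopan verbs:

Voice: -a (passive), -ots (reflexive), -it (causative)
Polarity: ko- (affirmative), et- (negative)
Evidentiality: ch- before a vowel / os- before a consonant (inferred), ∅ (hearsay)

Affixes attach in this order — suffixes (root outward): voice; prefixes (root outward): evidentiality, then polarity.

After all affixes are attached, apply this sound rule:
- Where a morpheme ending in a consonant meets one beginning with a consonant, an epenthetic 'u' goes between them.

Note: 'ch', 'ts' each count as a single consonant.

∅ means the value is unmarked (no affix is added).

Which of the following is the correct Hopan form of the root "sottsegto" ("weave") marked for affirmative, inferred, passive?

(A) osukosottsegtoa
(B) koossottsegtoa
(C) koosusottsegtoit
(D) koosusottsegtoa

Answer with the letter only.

D

Attach evidentiality inferred os- (before consonant 's') → ossottsegto.
Attach voice passive -a → ossottsegtoa.
Attach polarity affirmative ko- → koossottsegtoa.
Apply epenthesis: koossottsegtoa → koosusottsegtoa.
So the correct form is koosusottsegtoa, option (D).
(A) osukosottsegtoa is wrong: it has the affixes in the wrong order.
(B) koossottsegtoa is wrong: it fails to apply the sound rule(s).
(C) koosusottsegtoit is wrong: it uses causative instead of passive for voice.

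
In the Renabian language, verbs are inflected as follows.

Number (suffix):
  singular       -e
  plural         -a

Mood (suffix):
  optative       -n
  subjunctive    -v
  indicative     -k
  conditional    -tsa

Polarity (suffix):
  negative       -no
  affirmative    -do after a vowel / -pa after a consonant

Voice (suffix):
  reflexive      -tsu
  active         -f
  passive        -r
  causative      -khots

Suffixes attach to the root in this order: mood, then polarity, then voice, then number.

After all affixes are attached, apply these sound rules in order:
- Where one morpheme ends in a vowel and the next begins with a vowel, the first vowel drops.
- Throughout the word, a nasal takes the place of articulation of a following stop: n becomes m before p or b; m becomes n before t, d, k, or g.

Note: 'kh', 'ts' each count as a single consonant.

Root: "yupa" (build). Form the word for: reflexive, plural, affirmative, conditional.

Attach mood conditional -tsa → yupatsa.
Attach polarity affirmative -do (after vowel 'a') → yupatsado.
Attach voice reflexive -tsu → yupatsadotsu.
Attach number plural -a → yupatsadotsua.
Apply vowel deletion: yupatsadotsua → yupatsadotsa.
Nasal assimilation: no change.

yupatsadotsa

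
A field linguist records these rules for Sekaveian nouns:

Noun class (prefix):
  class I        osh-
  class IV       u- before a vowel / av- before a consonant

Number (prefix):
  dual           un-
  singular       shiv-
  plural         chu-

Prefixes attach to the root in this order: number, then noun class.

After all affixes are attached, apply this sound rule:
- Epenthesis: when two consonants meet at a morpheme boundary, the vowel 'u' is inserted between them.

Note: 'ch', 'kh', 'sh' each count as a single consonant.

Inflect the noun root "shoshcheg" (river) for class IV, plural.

Attach number plural chu- → chushoshcheg.
Attach noun class class IV av- (before consonant 'ch') → avchushoshcheg.
Apply epenthesis: avchushoshcheg → avuchushoshcheg.

avuchushoshcheg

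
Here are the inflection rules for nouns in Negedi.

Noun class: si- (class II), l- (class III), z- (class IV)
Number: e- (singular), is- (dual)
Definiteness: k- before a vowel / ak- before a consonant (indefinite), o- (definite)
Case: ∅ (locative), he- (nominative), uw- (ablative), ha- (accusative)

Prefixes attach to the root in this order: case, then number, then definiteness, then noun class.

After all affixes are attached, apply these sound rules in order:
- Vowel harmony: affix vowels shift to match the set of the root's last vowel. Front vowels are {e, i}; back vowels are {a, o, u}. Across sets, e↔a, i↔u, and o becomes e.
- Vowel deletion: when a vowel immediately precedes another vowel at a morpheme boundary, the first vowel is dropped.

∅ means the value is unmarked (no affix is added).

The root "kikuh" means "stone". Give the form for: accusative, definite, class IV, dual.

zushakikuh

Attach case accusative ha- → hakikuh.
Attach number dual is- → ishakikuh.
Attach definiteness definite o- → oishakikuh.
Attach noun class class IV z- → zoishakikuh.
Apply vowel harmony: zoishakikuh → zoushakikuh.
Apply vowel deletion: zoushakikuh → zushakikuh.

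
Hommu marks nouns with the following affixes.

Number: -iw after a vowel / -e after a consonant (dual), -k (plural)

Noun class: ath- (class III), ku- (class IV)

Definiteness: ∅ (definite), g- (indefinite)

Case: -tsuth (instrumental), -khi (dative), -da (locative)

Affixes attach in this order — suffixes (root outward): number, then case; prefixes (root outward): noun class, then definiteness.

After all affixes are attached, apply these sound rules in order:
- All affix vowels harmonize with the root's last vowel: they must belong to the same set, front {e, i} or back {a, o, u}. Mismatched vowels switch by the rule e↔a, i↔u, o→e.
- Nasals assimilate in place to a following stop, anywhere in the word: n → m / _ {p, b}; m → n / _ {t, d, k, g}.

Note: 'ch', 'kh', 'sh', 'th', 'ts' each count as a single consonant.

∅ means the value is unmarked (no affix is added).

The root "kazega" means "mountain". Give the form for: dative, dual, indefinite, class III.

Attach number dual -iw (after vowel 'a') → kazegaiw.
Attach case dative -khi → kazegaiwkhi.
Attach noun class class III ath- → athkazegaiwkhi.
Attach definiteness indefinite g- → gathkazegaiwkhi.
Apply vowel harmony: gathkazegaiwkhi → gathkazegauwkhu.
Nasal assimilation: no change.

gathkazegauwkhu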